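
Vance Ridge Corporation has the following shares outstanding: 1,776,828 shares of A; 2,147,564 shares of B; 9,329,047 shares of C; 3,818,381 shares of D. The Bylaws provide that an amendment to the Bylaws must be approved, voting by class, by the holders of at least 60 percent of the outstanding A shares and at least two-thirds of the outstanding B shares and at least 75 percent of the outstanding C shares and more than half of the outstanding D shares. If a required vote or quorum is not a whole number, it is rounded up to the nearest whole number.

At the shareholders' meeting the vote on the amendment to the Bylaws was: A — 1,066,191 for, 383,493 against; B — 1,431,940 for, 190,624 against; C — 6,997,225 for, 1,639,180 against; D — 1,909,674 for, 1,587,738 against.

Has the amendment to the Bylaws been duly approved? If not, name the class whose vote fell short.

Approved — every class gave the required vote.

A: 3/5 of 1776828 = 1066096.80, rounded up to 1066097; 1,066,097 required, 1,066,191 in favor — approved.
B: 2/3 of 2147564 = 1431709.33, rounded up to 1431710; 1,431,710 required, 1,431,940 in favor — approved.
C: 3/4 of 9329047 = 6996785.25, rounded up to 6996786; 6,996,786 required, 6,997,225 in favor — approved.
D: a majority of 3818381 is 1909191; 1,909,191 required, 1,909,674 in favor — approved.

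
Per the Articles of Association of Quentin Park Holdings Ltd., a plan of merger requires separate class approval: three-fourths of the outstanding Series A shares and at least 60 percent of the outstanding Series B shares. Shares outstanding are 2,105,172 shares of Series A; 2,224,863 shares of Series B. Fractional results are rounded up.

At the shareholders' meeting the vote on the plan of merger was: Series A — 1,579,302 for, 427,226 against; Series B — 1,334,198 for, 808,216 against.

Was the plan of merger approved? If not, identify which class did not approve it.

Not approved — the Series B shares did not give the required vote.

Series A: 3/4 of 2105172 = 1578879; 1,578,879 required, 1,579,302 in favor — approved.
Series B: 3/5 of 2224863 = 1334917.80, rounded up to 1334918; 1,334,918 required, 1,334,198 in favor — not approved.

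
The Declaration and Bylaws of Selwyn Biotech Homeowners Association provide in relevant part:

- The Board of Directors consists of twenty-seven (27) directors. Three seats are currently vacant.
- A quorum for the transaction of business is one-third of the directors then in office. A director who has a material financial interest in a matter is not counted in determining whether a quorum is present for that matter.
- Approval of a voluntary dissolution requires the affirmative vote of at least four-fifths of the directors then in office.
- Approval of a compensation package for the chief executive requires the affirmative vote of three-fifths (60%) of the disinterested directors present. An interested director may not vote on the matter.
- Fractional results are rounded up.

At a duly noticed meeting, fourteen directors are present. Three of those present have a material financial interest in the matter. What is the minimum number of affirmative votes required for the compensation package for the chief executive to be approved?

7

The compensation package for the chief executive requires three-fifths of the disinterested directors present (14 − 3 = 11).
3/5 of 11 = 6.60, rounded up to 7.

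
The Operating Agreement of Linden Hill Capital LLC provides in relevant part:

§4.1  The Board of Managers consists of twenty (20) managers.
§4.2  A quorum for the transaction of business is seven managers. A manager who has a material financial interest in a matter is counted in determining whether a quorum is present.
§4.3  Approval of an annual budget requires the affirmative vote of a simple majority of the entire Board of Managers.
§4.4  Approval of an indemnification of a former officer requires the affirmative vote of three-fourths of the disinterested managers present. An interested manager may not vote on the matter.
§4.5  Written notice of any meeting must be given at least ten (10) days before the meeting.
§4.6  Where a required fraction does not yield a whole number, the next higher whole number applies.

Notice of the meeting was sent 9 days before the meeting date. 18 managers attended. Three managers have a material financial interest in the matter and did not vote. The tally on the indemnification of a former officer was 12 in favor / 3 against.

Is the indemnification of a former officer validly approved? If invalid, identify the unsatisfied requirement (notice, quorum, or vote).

Invalid — notice requirement not satisfied.

Notice: 9 days given; 10 required (9 < 10). Not satisfied.
Quorum: 18 present (interested managers count toward quorum); quorum is 7. Satisfied.
Vote: the indemnification of a former officer requires three-fourths of the disinterested managers present (18 − 3 = 15). 3/4 of 15 = 11.25, rounded up to 12, so 12 affirmative votes are needed; 12 voted in favor. Satisfied.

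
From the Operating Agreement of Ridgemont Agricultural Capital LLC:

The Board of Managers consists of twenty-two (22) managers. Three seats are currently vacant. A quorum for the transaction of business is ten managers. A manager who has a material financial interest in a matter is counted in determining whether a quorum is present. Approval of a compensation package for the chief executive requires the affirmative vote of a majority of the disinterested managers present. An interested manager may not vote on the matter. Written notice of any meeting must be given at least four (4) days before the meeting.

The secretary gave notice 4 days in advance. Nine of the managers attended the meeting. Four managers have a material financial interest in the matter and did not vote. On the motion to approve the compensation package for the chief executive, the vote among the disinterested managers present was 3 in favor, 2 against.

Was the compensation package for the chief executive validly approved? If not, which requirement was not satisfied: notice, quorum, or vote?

Invalid — quorum requirement not satisfied.

Notice: 4 days given; 4 required (4 ≥ 4). Satisfied.
Quorum: 9 present (interested managers count toward quorum); quorum is 10. Not satisfied.
Vote: the compensation package for the chief executive requires a majority of the disinterested managers present (9 − 4 = 5). A majority of 5 is 3, so 3 affirmative votes are needed; 3 voted in favor. Satisfied. (Moot — without a quorum no business can be validly transacted.)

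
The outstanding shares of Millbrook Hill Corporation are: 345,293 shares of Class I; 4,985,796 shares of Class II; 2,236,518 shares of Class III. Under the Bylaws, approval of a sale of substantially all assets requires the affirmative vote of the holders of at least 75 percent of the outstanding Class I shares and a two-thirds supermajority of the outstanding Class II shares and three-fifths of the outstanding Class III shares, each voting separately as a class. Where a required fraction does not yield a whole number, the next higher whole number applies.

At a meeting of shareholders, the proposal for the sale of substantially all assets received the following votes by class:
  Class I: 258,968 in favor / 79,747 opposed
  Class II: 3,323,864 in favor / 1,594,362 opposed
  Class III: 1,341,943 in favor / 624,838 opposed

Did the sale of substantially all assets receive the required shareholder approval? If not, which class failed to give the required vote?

Class I: 3/4 of 345293 = 258969.75, rounded up to 258970; 258,970 required, 258,968 in favor — not approved.
Class II: 2/3 of 4985796 = 3323864; 3,323,864 required, 3,323,864 in favor — approved.
Class III: 3/5 of 2236518 = 1341910.80, rounded up to 1341911; 1,341,911 required, 1,341,943 in favor — approved.

Not approved — the Class I shares did not give the required vote.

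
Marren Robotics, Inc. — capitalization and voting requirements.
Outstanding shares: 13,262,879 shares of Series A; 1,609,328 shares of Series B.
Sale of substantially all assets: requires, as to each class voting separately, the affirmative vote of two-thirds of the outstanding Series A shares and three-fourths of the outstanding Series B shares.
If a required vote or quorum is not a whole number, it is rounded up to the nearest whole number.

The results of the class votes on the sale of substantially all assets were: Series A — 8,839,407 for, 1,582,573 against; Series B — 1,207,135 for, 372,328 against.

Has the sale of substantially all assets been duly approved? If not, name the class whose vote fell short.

Not approved — the Series A shares did not give the required vote.

Series A: 2/3 of 13262879 = 8841919.33, rounded up to 8841920; 8,841,920 required, 8,839,407 in favor — not approved.
Series B: 3/4 of 1609328 = 1206996; 1,206,996 required, 1,207,135 in favor — approved.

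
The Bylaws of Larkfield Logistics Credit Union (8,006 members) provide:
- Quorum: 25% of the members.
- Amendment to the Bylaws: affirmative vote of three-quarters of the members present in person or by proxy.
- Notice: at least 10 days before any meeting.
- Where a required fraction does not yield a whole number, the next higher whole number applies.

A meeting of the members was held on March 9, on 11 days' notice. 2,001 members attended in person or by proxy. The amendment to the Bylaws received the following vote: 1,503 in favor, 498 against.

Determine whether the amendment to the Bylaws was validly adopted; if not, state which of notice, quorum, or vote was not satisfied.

Invalid — quorum requirement not satisfied.

Notice: 11 days given; 10 required. Satisfied.
Quorum: 25% of 8,006 = 2,001.50, rounded up to 2,002; 2,001 present. Not satisfied.
Vote: requires three-fourths of those present (2,001); 3/4 of 2001 = 1500.75, rounded up to 1501, so 1,501 needed; 1,503 in favor. Satisfied.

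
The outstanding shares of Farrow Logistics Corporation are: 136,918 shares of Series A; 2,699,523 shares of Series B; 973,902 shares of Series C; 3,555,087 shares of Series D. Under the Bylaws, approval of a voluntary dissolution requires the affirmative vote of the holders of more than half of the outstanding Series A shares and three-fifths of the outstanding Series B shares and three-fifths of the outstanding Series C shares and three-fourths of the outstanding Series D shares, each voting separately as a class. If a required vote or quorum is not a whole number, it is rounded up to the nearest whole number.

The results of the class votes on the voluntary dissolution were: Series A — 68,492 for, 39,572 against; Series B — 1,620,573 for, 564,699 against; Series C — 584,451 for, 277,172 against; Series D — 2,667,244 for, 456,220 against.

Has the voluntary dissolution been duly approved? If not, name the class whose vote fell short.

Approved — every class gave the required vote.

Series A: a majority of 136918 is 68460; 68,460 required, 68,492 in favor — approved.
Series B: 3/5 of 2699523 = 1619713.80, rounded up to 1619714; 1,619,714 required, 1,620,573 in favor — approved.
Series C: 3/5 of 973902 = 584341.20, rounded up to 584342; 584,342 required, 584,451 in favor — approved.
Series D: 3/4 of 3555087 = 2666315.25, rounded up to 2666316; 2,666,316 required, 2,667,244 in favor — approved.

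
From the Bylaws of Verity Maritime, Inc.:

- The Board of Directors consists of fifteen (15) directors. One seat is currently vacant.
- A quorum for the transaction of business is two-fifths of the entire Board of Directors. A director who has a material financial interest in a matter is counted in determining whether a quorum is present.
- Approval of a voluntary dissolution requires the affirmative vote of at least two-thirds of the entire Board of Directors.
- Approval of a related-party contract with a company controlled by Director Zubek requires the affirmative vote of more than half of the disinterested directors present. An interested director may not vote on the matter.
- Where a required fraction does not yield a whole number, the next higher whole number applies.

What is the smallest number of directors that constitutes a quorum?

2/5 of 15 = 6.

6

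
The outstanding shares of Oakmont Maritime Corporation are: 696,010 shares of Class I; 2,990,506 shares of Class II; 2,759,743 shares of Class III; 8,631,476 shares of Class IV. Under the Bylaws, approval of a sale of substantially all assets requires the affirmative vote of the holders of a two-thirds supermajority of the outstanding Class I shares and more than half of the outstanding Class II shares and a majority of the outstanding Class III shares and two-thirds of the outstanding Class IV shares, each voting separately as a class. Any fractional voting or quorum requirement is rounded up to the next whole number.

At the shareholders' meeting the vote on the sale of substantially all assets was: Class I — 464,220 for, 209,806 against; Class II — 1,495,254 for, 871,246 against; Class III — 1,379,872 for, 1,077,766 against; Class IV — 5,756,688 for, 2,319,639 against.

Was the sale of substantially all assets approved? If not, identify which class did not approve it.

Class I: 2/3 of 696010 = 464006.67, rounded up to 464007; 464,007 required, 464,220 in favor — approved.
Class II: a majority of 2990506 is 1495254; 1,495,254 required, 1,495,254 in favor — approved.
Class III: a majority of 2759743 is 1379872; 1,379,872 required, 1,379,872 in favor — approved.
Class IV: 2/3 of 8631476 = 5754317.33, rounded up to 5754318; 5,754,318 required, 5,756,688 in favor — approved.

Approved — every class gave the required vote.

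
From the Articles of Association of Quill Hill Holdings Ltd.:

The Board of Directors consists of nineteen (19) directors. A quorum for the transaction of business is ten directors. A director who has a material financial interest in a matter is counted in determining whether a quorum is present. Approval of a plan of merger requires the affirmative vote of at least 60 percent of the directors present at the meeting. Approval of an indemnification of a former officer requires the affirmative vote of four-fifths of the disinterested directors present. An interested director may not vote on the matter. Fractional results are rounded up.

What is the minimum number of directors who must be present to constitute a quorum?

The quorum is fixed at 10.

10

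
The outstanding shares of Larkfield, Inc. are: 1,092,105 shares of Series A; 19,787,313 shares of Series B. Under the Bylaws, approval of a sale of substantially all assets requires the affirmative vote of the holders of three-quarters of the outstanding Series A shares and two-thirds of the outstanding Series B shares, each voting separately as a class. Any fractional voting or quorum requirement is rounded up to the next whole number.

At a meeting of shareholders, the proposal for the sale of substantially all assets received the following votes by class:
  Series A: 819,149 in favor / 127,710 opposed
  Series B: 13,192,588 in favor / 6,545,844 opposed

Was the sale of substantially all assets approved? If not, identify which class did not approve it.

Approved — every class gave the required vote.

Series A: 3/4 of 1092105 = 819078.75, rounded up to 819079; 819,079 required, 819,149 in favor — approved.
Series B: 2/3 of 19787313 = 13191542; 13,191,542 required, 13,192,588 in favor — approved.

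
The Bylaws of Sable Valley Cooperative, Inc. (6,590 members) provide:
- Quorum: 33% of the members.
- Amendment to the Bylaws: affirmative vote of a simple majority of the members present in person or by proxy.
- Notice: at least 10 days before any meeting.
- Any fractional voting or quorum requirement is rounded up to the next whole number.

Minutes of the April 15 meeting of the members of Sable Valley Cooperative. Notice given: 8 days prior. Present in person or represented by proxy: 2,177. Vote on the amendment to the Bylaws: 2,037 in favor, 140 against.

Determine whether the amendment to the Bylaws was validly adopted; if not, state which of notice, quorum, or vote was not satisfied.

Notice: 8 days given; 10 required. Not satisfied.
Quorum: 33% of 6,590 = 2,174.70, rounded up to 2,175; 2,177 present. Satisfied.
Vote: requires a majority of those present (2,177); a majority of 2177 is 1089, so 1,089 needed; 2,037 in favor. Satisfied.

Invalid — notice requirement not satisfied.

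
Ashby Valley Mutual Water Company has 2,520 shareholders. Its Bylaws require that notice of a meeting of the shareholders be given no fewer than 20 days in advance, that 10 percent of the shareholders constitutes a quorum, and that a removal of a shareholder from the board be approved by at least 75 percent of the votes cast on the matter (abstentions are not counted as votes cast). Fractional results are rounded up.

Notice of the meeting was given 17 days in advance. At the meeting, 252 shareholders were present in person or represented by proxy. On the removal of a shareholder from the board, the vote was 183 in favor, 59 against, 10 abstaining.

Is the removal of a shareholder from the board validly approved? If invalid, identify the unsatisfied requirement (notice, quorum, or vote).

Invalid — notice requirement not satisfied.

Notice: 17 days given; 20 required. Not satisfied.
Quorum: 10% of 2,520 = 252; 252 present. Satisfied.
Vote: requires three-fourths of the votes cast (252 − 10 abstaining = 242); 3/4 of 242 = 181.50, rounded up to 182, so 182 needed; 183 in favor. Satisfied.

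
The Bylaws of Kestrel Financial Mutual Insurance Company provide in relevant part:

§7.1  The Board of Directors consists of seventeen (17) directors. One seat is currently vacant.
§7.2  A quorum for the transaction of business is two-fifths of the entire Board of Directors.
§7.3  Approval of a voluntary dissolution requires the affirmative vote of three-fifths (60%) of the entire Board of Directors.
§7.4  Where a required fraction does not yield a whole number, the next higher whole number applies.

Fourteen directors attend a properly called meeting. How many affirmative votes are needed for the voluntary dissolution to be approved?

The voluntary dissolution requires three-fifths of the entire Board of Directors (17).
3/5 of 17 = 10.20, rounded up to 11.

11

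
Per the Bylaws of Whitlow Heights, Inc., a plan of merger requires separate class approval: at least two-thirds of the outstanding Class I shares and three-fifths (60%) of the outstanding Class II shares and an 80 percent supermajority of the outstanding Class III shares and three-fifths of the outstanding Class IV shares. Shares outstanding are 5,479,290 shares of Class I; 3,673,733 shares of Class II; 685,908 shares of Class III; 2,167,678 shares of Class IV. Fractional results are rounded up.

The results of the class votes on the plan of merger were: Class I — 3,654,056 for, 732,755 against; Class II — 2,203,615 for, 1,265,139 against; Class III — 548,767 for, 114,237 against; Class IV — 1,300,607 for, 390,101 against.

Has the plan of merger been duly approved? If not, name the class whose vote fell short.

Class I: 2/3 of 5479290 = 3652860; 3,652,860 required, 3,654,056 in favor — approved.
Class II: 3/5 of 3673733 = 2204239.80, rounded up to 2204240; 2,204,240 required, 2,203,615 in favor — not approved.
Class III: 4/5 of 685908 = 548726.40, rounded up to 548727; 548,727 required, 548,767 in favor — approved.
Class IV: 3/5 of 2167678 = 1300606.80, rounded up to 1300607; 1,300,607 required, 1,300,607 in favor — approved.

Not approved — the Class II shares did not give the required vote.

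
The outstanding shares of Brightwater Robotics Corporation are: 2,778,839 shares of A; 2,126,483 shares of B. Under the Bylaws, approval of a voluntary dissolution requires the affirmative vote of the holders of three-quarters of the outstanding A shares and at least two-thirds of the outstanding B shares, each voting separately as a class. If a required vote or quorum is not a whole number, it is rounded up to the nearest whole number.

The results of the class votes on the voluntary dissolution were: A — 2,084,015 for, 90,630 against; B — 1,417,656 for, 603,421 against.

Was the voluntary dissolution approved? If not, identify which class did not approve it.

A: 3/4 of 2778839 = 2084129.25, rounded up to 2084130; 2,084,130 required, 2,084,015 in favor — not approved.
B: 2/3 of 2126483 = 1417655.33, rounded up to 1417656; 1,417,656 required, 1,417,656 in favor — approved.

Not approved — the A shares did not give the required vote.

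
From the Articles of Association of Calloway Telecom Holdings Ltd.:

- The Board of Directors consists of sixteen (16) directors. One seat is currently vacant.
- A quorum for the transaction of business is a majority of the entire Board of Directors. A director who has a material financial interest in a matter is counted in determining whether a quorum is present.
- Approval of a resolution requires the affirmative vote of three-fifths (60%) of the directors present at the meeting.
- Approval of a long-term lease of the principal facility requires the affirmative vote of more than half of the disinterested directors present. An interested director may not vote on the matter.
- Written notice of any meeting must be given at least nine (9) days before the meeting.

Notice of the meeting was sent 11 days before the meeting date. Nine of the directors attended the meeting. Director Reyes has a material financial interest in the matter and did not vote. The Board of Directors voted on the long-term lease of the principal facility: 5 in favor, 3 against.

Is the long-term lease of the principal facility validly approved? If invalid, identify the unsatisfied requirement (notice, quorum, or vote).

Notice: 11 days given; 9 required (11 ≥ 9). Satisfied.
Quorum: 9 present (interested directors count toward quorum); quorum is 9. Satisfied.
Vote: the long-term lease of the principal facility requires a majority of the disinterested directors present (9 − 1 = 8). A majority of 8 is 5, so 5 affirmative votes are needed; 5 voted in favor. Satisfied.

Valid — all requirements satisfied.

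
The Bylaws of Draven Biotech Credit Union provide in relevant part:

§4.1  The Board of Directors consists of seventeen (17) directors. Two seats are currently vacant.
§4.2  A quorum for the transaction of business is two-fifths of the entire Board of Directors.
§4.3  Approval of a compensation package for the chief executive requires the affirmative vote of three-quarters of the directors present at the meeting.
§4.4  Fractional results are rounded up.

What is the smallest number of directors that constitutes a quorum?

7

2/5 of 17 = 6.80, rounded up to 7.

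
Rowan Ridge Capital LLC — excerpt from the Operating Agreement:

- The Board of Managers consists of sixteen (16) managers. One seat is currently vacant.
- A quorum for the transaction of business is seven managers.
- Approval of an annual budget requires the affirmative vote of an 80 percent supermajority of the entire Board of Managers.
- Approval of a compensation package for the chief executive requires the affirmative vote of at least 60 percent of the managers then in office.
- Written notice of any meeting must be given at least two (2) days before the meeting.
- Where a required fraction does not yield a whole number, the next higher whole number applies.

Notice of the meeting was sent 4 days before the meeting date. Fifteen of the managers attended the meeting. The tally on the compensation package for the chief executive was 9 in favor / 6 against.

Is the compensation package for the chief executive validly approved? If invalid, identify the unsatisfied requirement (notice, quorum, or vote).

Valid — all requirements satisfied.

Notice: 4 days given; 2 required (4 ≥ 2). Satisfied.
Quorum: 15 present; quorum is 7. Satisfied.
Vote: the compensation package for the chief executive requires three-fifths of the managers then in office (15). 3/5 of 15 = 9, so 9 affirmative votes are needed; 9 voted in favor. Satisfied.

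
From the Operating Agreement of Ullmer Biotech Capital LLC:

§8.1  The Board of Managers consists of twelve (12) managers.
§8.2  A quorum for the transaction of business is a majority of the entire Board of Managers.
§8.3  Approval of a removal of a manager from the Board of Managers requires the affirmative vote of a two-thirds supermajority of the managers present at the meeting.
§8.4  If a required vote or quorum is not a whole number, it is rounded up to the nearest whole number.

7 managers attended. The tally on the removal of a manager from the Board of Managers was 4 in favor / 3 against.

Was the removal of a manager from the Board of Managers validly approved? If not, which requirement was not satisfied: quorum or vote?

Invalid — vote requirement not satisfied.

Quorum: 7 present; quorum is 7. Satisfied.
Vote: the removal of a manager from the Board of Managers requires two-thirds of the managers present (7). 2/3 of 7 = 4.67, rounded up to 5, so 5 affirmative votes are needed; 4 voted in favor. Not satisfied.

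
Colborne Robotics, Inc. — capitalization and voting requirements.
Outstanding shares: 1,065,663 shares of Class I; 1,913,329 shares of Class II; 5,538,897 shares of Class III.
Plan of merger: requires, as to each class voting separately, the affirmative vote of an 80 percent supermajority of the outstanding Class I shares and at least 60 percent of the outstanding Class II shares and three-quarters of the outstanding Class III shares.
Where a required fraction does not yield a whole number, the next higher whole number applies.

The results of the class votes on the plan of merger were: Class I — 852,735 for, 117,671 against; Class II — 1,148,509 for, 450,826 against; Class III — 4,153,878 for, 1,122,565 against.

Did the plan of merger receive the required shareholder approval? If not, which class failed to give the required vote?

Not approved — the Class III shares did not give the required vote.

Class I: 4/5 of 1065663 = 852530.40, rounded up to 852531; 852,531 required, 852,735 in favor — approved.
Class II: 3/5 of 1913329 = 1147997.40, rounded up to 1147998; 1,147,998 required, 1,148,509 in favor — approved.
Class III: 3/4 of 5538897 = 4154172.75, rounded up to 4154173; 4,154,173 required, 4,153,878 in favor — not approved.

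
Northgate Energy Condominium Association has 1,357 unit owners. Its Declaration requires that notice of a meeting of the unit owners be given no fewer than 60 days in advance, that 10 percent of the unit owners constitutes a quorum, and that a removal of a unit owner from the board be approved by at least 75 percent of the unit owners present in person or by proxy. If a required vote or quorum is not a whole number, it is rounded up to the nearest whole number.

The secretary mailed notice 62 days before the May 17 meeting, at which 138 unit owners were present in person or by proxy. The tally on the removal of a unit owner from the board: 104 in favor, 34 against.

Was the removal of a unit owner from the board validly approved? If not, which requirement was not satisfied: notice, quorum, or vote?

Notice: 62 days given; 60 required. Satisfied.
Quorum: 10% of 1,357 = 135.70, rounded up to 136; 138 present. Satisfied.
Vote: requires three-fourths of those present (138); 3/4 of 138 = 103.50, rounded up to 104, so 104 needed; 104 in favor. Satisfied.

Valid — all requirements satisfied.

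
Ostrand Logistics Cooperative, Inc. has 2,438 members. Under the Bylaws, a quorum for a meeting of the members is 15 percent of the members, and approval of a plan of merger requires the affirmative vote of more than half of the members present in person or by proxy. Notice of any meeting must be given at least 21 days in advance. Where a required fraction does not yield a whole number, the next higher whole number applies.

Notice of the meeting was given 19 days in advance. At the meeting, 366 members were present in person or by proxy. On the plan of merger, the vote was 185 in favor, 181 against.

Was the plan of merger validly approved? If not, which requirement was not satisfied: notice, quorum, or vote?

Notice: 19 days given; 21 required. Not satisfied.
Quorum: 15% of 2,438 = 365.70, rounded up to 366; 366 present. Satisfied.
Vote: requires a majority of those present (366); a majority of 366 is 184, so 184 needed; 185 in favor. Satisfied.

Invalid — notice requirement not satisfied.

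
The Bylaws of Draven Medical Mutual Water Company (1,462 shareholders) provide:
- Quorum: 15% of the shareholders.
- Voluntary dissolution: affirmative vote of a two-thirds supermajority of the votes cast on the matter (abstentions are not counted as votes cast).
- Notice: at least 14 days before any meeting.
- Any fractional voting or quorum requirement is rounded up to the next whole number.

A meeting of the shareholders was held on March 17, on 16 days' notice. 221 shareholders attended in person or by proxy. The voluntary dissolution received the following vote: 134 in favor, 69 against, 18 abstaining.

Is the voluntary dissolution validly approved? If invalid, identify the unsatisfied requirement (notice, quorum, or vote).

Invalid — vote requirement not satisfied.

Notice: 16 days given; 14 required. Satisfied.
Quorum: 15% of 1,462 = 219.30, rounded up to 220; 221 present. Satisfied.
Vote: requires two-thirds of the votes cast (221 − 18 abstaining = 203); 2/3 of 203 = 135.33, rounded up to 136, so 136 needed; 134 in favor. Not satisfied.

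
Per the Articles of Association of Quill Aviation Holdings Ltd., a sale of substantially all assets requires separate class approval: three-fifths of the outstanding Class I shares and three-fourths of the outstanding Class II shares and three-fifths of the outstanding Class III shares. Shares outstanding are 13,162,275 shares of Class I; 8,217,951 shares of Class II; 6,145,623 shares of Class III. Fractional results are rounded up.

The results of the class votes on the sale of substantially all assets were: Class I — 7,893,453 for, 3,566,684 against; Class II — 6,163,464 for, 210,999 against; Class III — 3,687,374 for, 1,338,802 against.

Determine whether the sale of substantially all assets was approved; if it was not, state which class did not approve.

Not approved — the Class I shares did not give the required vote.

Class I: 3/5 of 13162275 = 7897365; 7,897,365 required, 7,893,453 in favor — not approved.
Class II: 3/4 of 8217951 = 6163463.25, rounded up to 6163464; 6,163,464 required, 6,163,464 in favor — approved.
Class III: 3/5 of 6145623 = 3687373.80, rounded up to 3687374; 3,687,374 required, 3,687,374 in favor — approved.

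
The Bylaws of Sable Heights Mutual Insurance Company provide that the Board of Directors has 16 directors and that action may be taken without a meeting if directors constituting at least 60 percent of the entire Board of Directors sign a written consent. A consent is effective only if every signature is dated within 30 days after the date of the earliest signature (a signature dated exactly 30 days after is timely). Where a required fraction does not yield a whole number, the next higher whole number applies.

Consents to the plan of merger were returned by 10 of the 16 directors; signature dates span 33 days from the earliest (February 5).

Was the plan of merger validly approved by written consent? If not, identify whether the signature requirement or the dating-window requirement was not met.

Not effective — dating-window requirement not satisfied.

Signatures required: at least 60 percent of 16 — 3/5 of 16 = 9.60, rounded up to 10, so 10 needed; 10 signed. Sufficient.
Dating window: the latest signature is 33 days after the earliest; the limit is 30 days. Outside the window.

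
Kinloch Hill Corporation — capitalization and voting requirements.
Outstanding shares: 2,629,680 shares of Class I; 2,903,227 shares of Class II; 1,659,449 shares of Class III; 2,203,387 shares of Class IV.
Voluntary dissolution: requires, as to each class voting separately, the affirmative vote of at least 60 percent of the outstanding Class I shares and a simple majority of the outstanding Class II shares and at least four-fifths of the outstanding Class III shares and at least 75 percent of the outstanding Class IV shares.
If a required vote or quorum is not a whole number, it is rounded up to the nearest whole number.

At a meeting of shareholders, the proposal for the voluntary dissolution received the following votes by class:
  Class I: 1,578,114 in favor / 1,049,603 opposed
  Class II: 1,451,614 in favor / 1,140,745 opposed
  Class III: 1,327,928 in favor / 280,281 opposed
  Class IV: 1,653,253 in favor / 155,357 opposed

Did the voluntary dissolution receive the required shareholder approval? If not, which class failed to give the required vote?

Approved — every class gave the required vote.

Class I: 3/5 of 2629680 = 1577808; 1,577,808 required, 1,578,114 in favor — approved.
Class II: a majority of 2903227 is 1451614; 1,451,614 required, 1,451,614 in favor — approved.
Class III: 4/5 of 1659449 = 1327559.20, rounded up to 1327560; 1,327,560 required, 1,327,928 in favor — approved.
Class IV: 3/4 of 2203387 = 1652540.25, rounded up to 1652541; 1,652,541 required, 1,653,253 in favor — approved.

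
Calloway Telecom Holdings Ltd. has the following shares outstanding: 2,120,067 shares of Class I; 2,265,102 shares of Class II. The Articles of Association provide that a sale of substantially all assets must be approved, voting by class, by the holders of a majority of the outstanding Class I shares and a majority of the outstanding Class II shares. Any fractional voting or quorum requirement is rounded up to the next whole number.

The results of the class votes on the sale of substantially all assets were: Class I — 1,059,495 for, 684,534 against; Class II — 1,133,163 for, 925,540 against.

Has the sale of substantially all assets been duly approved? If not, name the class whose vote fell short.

Not approved — the Class I shares did not give the required vote.

Class I: a majority of 2120067 is 1060034; 1,060,034 required, 1,059,495 in favor — not approved.
Class II: a majority of 2265102 is 1132552; 1,132,552 required, 1,133,163 in favor — approved.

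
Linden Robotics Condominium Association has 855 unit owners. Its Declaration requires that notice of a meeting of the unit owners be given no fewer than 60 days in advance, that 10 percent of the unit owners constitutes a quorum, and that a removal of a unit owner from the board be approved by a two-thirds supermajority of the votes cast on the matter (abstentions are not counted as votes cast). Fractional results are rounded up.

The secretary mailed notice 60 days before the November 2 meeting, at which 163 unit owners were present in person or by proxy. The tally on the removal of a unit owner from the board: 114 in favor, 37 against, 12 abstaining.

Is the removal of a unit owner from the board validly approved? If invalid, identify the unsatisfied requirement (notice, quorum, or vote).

Valid — all requirements satisfied.

Notice: 60 days given; 60 required. Satisfied.
Quorum: 10% of 855 = 85.50, rounded up to 86; 163 present. Satisfied.
Vote: requires two-thirds of the votes cast (163 − 12 abstaining = 151); 2/3 of 151 = 100.67, rounded up to 101, so 101 needed; 114 in favor. Satisfied.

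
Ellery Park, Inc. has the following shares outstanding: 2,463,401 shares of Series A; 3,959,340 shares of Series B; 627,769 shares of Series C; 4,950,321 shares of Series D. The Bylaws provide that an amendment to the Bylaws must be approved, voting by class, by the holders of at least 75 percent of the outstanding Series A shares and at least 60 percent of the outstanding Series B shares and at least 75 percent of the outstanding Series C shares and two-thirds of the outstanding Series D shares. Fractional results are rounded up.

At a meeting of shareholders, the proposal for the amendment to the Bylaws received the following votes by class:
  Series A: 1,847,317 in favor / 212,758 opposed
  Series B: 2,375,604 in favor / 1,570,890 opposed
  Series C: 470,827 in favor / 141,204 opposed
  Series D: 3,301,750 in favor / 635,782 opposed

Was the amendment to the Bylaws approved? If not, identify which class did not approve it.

Series A: 3/4 of 2463401 = 1847550.75, rounded up to 1847551; 1,847,551 required, 1,847,317 in favor — not approved.
Series B: 3/5 of 3959340 = 2375604; 2,375,604 required, 2,375,604 in favor — approved.
Series C: 3/4 of 627769 = 470826.75, rounded up to 470827; 470,827 required, 470,827 in favor — approved.
Series D: 2/3 of 4950321 = 3300214; 3,300,214 required, 3,301,750 in favor — approved.

Not approved — the Series A shares did not give the required vote.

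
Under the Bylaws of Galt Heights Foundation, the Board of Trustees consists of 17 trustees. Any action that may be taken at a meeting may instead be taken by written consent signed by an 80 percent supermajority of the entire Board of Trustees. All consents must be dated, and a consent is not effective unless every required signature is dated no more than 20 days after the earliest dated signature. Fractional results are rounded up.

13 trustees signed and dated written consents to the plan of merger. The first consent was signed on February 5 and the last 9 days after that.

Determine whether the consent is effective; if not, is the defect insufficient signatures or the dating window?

Signatures required: an 80 percent supermajority of 17 — 4/5 of 17 = 13.60, rounded up to 14, so 14 needed; 13 signed. Insufficient.
Dating window: the latest signature is 9 days after the earliest; the limit is 20 days. Within the window.

Not effective — insufficient signatures.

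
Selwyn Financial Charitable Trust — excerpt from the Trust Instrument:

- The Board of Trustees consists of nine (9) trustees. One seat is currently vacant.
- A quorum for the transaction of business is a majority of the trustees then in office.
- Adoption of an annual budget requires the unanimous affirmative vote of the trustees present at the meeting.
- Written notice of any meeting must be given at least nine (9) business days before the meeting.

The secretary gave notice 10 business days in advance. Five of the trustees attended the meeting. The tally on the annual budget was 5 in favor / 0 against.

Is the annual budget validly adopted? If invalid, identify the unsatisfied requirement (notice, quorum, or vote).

Notice: 10 business days given; 9 required (10 ≥ 9). Satisfied.
Quorum: 5 present; quorum is 5. Satisfied.
Vote: the annual budget requires the unanimous vote of the trustees present (5). Unanimous means all 5, so 5 affirmative votes are needed; 5 voted in favor. Satisfied.

Valid — all requirements satisfied.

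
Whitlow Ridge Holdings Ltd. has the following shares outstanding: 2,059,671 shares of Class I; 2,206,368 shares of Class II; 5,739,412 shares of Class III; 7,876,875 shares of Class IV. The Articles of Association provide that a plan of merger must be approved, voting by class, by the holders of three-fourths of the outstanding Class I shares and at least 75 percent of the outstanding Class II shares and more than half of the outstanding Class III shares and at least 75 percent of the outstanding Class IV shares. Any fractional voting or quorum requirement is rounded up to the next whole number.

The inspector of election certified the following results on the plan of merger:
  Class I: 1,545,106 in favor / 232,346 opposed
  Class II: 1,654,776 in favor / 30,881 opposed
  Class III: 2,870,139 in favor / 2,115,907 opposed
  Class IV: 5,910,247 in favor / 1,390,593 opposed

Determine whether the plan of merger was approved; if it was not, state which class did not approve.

Class I: 3/4 of 2059671 = 1544753.25, rounded up to 1544754; 1,544,754 required, 1,545,106 in favor — approved.
Class II: 3/4 of 2206368 = 1654776; 1,654,776 required, 1,654,776 in favor — approved.
Class III: a majority of 5739412 is 2869707; 2,869,707 required, 2,870,139 in favor — approved.
Class IV: 3/4 of 7876875 = 5907656.25, rounded up to 5907657; 5,907,657 required, 5,910,247 in favor — approved.

Approved — every class gave the required vote.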